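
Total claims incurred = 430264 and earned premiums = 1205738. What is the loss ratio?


Loss ratio = claims / premiums
= 430264 / 1205738
= 0.3568


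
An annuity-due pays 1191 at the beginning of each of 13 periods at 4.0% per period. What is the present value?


PV_due = PMT * (1-(1+i)^(-n))/i * (1+i)
PV_immediate = 11892.9066
PV_due = 11892.9066 * 1.04
= 12368.6228


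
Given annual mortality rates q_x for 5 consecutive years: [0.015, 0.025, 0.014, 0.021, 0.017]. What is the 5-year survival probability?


p_k = 1 - q_k for each year
Survival = product of (1 - q_k)
= 0.985 * 0.975 * 0.986 * 0.979 * 0.983
= 0.9113


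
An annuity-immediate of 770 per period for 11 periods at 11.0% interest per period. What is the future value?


FV = PMT * ((1+i)^n - 1) / i
= 770 * ((1.11)^11 - 1) / 0.11
= 770 * (3.151757 - 1) / 0.11
= 15062.3011


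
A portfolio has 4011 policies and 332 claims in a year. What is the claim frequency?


frequency = claims / policies
= 332 / 4011
= 0.0828


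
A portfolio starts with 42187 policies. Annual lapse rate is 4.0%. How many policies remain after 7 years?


remaining = initial * (1 - lapse)^years
= 42187 * (1 - 0.04)^7
= 42187 * 0.751447
= 31701.3148


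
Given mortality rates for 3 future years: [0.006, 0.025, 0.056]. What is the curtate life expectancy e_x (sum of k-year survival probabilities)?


e_x = sum_{k=1}^{n} k_p_x
k_p_x values:
  1_p_x = 0.994
  2_p_x = 0.96915
  3_p_x = 0.914878
e_x = 2.878


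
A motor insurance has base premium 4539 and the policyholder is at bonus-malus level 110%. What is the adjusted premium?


adjusted = base * BM_level / 100
= 4539 * 110 / 100
= 4539 * 1.1
= 4992.9


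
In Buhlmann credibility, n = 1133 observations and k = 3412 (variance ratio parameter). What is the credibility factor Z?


Z = n / (n + k)
= 1133 / (1133 + 3412)
= 1133 / 4545
= 0.2493


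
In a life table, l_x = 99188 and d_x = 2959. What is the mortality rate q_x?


q_x = d_x / l_x
= 2959 / 99188
= 0.0298


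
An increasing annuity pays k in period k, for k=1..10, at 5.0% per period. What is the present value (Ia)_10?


(Ia)_n = sum_{k=1}^{n} k * v^k, v = 1/(1+i)
v = 0.952381
Sum computed term by term:
(Ia)_10 = 39.3738


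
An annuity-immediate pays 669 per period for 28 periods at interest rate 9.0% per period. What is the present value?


PV = PMT * (1 - (1+i)^(-n)) / i
= 669 * (1 - (1+0.09)^(-28)) / 0.09
= 669 * (1 - 0.089548) / 0.09
= 669 * 10.116128
= 6767.6899


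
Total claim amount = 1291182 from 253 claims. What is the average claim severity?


severity = total / number
= 1291182 / 253
= 5103.4862


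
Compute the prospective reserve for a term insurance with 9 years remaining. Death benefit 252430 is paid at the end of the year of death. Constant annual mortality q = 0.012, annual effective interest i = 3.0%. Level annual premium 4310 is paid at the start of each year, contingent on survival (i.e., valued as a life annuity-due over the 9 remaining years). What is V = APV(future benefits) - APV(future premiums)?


v = 1/(1+i) = 0.970874
APV(future benefits) per unit = sum_{k=0}^{8} k_p_x * q * v^(k+1) = 0.089284
APV(future benefits) = 252430 * 0.089284 = 22537.8475
Life annuity-due factor ä_{x:9} = sum_{k=0}^{8} k_p_x * v^k = 7.663505
APV(future premiums) = 4310 * 7.663505 = 33029.7067
V = 22537.8475 - 33029.7067
= -10491.8592


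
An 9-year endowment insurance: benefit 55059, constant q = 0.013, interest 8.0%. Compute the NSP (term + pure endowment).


Term component = 4274.0309
Pure endowment = 9_p_x * v^9 * benefit = 0.888903 * 0.500249 * 55059 = 24483.2402
NSP = 28757.2712


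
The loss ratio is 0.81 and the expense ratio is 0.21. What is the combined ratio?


Combined ratio = loss ratio + expense ratio
= 0.81 + 0.21
= 1.02


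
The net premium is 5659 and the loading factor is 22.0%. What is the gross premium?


Gross = net * (1 + loading)
= 5659 * (1 + 0.22)
= 5659 * 1.22
= 6903.98


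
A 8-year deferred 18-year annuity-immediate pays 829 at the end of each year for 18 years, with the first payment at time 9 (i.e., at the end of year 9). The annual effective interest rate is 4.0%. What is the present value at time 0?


PV at time 8 of the 18-year annuity-immediate:
a_n = 829 * (1-(1+0.04)^(-18))/0.04 = 10494.5572
Discount back 8 years to time 0:
PV = 10494.5572 * (1+0.04)^(-8)
= 10494.5572 * 0.73069
= 7668.2701


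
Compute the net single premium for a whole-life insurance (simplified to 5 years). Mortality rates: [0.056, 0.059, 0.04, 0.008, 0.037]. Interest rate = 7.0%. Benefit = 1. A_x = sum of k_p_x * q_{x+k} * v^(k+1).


v = 0.934579
Year 0: k_p_x=1.0, q=0.056, term=0.052336
Year 1: k_p_x=0.944, q=0.059, term=0.048647
Year 2: k_p_x=0.888304, q=0.04, term=0.029005
Year 3: k_p_x=0.852772, q=0.008, term=0.005205
Year 4: k_p_x=0.84595, q=0.037, term=0.022317
A_x = 0.1575


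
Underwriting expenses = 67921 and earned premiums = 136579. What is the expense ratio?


Expense ratio = expenses / premiums
= 67921 / 136579
= 0.4973


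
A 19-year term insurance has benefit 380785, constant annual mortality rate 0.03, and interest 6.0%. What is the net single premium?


NSP = benefit * sum_{k=0}^{n-1} k_p_x * q * v^(k+1)
With constant q=0.03, v=0.943396
Sum = 0.27157
NSP = 380785 * 0.27157
= 103409.8079


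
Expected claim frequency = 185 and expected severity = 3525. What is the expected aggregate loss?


E[S] = E[N] * E[X]
= 185 * 3525
= 652125


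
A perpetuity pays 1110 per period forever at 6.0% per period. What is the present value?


PV = PMT / i
= 1110 / 0.06
= 18500.0


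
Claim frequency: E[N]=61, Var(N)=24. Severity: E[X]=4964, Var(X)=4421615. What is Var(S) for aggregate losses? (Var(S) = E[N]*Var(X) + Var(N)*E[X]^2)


Var(S) = E[N]*Var(X) + Var(N)*E[X]^2
= 61*4421615 + 24*4964^2
= 269718515 + 591391104
= 8.6111e+08


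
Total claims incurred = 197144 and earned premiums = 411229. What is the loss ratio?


Loss ratio = claims / premiums
= 197144 / 411229
= 0.4794


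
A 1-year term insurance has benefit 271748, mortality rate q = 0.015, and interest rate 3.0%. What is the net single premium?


NSP = benefit * q * v
v = 1/(1+i) = 0.970874
NSP = 271748 * 0.015 * 0.970874
= 3957.4951


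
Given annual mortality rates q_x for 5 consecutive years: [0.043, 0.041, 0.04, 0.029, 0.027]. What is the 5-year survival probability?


p_k = 1 - q_k for each year
Survival = product of (1 - q_k)
= 0.957 * 0.959 * 0.96 * 0.971 * 0.973
= 0.8324


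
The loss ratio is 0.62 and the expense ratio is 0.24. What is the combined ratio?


Combined ratio = loss ratio + expense ratio
= 0.62 + 0.24
= 0.86


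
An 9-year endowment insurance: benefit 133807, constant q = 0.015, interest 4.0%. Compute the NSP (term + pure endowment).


Term component = 14114.1919
Pure endowment = 9_p_x * v^9 * benefit = 0.872823 * 0.702587 * 133807 = 82054.9631
NSP = 96169.155


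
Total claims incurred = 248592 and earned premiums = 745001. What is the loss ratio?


Loss ratio = claims / premiums
= 248592 / 745001
= 0.3337


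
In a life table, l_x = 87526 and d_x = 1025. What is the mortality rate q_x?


q_x = d_x / l_x
= 1025 / 87526
= 0.0117


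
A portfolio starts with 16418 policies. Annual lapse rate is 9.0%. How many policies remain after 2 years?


remaining = initial * (1 - lapse)^years
= 16418 * (1 - 0.09)^2
= 16418 * 0.8281
= 13595.7458


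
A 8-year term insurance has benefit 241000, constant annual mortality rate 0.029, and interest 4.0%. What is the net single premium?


NSP = benefit * sum_{k=0}^{n-1} k_p_x * q * v^(k+1)
With constant q=0.029, v=0.961538
Sum = 0.177609
NSP = 241000 * 0.177609
= 42803.6996


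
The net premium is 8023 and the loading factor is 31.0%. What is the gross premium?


Gross = net * (1 + loading)
= 8023 * (1 + 0.31)
= 8023 * 1.31
= 10510.13


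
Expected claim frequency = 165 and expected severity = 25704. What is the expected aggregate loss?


E[S] = E[N] * E[X]
= 165 * 25704
= 4.2412e+06


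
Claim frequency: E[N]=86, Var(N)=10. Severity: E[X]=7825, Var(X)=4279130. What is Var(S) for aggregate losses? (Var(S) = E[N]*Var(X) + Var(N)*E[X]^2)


Var(S) = E[N]*Var(X) + Var(N)*E[X]^2
= 86*4279130 + 10*7825^2
= 368005180 + 612306250
= 9.8031e+08


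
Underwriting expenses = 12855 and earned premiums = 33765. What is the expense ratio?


Expense ratio = expenses / premiums
= 12855 / 33765
= 0.3807


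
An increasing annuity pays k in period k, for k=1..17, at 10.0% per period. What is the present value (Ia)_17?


(Ia)_n = sum_{k=1}^{n} k * v^k, v = 1/(1+i)
v = 0.909091
Sum computed term by term:
(Ia)_17 = 54.6035


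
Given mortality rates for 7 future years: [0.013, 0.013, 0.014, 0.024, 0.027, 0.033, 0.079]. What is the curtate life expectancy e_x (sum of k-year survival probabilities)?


e_x = sum_{k=1}^{n} k_p_x
k_p_x values:
  1_p_x = 0.987
  2_p_x = 0.974169
  3_p_x = 0.960531
  4_p_x = 0.937478
  5_p_x = 0.912166
  6_p_x = 0.882065
  7_p_x = 0.812381
e_x = 6.4658


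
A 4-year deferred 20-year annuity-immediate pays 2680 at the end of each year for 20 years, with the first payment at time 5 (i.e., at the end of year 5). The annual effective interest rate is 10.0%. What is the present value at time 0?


PV at time 4 of the 20-year annuity-immediate:
a_n = 2680 * (1-(1+0.1)^(-20))/0.1 = 22816.3508
Discount back 4 years to time 0:
PV = 22816.3508 * (1+0.1)^(-4)
= 22816.3508 * 0.683013
= 15583.8746


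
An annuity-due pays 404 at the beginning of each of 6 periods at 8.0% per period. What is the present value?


PV_due = PMT * (1-(1+i)^(-n))/i * (1+i)
PV_immediate = 1867.6434
PV_due = 1867.6434 * 1.08
= 2017.0549


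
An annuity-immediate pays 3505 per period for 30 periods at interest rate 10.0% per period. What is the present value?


PV = PMT * (1 - (1+i)^(-n)) / i
= 3505 * (1 - (1+0.1)^(-30)) / 0.1
= 3505 * (1 - 0.057309) / 0.1
= 3505 * 9.426914
= 33041.3352


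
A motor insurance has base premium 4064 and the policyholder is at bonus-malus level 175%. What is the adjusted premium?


adjusted = base * BM_level / 100
= 4064 * 175 / 100
= 4064 * 1.75
= 7112.0


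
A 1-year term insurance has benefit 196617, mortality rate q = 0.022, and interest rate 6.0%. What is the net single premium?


NSP = benefit * q * v
v = 1/(1+i) = 0.943396
NSP = 196617 * 0.022 * 0.943396
= 4080.7302


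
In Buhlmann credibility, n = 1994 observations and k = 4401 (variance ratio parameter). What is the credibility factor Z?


Z = n / (n + k)
= 1994 / (1994 + 4401)
= 1994 / 6395
= 0.3118


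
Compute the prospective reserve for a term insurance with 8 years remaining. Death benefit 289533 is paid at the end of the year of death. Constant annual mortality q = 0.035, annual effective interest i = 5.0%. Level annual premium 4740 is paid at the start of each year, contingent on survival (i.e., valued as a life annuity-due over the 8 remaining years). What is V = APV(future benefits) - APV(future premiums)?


v = 1/(1+i) = 0.952381
APV(future benefits) per unit = sum_{k=0}^{7} k_p_x * q * v^(k+1) = 0.202183
APV(future benefits) = 289533 * 0.202183 = 58538.6698
Life annuity-due factor ä_{x:8} = sum_{k=0}^{7} k_p_x * v^k = 6.065492
APV(future premiums) = 4740 * 6.065492 = 28750.4321
V = 58538.6698 - 28750.4321
= 29788.2378


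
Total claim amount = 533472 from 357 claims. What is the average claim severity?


severity = total / number
= 533472 / 357
= 1494.3193


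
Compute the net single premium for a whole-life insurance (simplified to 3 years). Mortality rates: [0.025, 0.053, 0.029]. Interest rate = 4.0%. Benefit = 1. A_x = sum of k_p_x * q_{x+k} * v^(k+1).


v = 0.961538
Year 0: k_p_x=1.0, q=0.025, term=0.024038
Year 1: k_p_x=0.975, q=0.053, term=0.047776
Year 2: k_p_x=0.923325, q=0.029, term=0.023804
A_x = 0.0956


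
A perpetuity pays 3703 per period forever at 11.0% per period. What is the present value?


PV = PMT / i
= 3703 / 0.11
= 33663.6364


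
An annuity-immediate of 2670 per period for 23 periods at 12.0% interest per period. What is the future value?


FV = PMT * ((1+i)^n - 1) / i
= 2670 * ((1.12)^23 - 1) / 0.12
= 2670 * (13.552347 - 1) / 0.12
= 279289.7266


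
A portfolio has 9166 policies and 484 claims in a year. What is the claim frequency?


frequency = claims / policies
= 484 / 9166
= 0.0528


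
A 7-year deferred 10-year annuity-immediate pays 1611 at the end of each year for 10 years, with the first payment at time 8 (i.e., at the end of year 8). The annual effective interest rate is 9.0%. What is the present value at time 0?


PV at time 7 of the 10-year annuity-immediate:
a_n = 1611 * (1-(1+0.09)^(-10))/0.09 = 10338.8466
Discount back 7 years to time 0:
PV = 10338.8466 * (1+0.09)^(-7)
= 10338.8466 * 0.547034
= 5655.7031


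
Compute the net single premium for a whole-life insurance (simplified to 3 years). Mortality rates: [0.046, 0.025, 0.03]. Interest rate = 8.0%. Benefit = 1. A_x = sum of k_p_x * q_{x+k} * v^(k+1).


v = 0.925926
Year 0: k_p_x=1.0, q=0.046, term=0.042593
Year 1: k_p_x=0.954, q=0.025, term=0.020448
Year 2: k_p_x=0.93015, q=0.03, term=0.022151
A_x = 0.0852


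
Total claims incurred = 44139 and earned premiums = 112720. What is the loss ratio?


Loss ratio = claims / premiums
= 44139 / 112720
= 0.3916


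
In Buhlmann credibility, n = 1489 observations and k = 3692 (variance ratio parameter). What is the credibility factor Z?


Z = n / (n + k)
= 1489 / (1489 + 3692)
= 1489 / 5181
= 0.2874


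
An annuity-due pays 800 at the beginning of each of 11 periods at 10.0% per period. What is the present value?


PV_due = PMT * (1-(1+i)^(-n))/i * (1+i)
PV_immediate = 5196.0488
PV_due = 5196.0488 * 1.1
= 5715.6537


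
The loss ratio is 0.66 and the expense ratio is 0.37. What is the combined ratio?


Combined ratio = loss ratio + expense ratio
= 0.66 + 0.37
= 1.03


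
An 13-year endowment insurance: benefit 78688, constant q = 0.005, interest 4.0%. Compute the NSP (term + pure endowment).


Term component = 3823.4789
Pure endowment = 13_p_x * v^13 * benefit = 0.936915 * 0.600574 * 78688 = 44276.6899
NSP = 48100.1688


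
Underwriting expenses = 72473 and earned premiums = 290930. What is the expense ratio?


Expense ratio = expenses / premiums
= 72473 / 290930
= 0.2491


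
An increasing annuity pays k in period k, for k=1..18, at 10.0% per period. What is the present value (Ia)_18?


(Ia)_n = sum_{k=1}^{n} k * v^k, v = 1/(1+i)
v = 0.909091
Sum computed term by term:
(Ia)_18 = 57.841


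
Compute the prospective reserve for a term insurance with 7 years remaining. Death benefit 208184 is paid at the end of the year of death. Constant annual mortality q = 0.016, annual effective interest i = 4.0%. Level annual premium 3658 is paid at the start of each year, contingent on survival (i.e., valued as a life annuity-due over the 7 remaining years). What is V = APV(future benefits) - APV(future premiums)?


v = 1/(1+i) = 0.961538
APV(future benefits) per unit = sum_{k=0}^{6} k_p_x * q * v^(k+1) = 0.091776
APV(future benefits) = 208184 * 0.091776 = 19106.2281
Life annuity-due factor ä_{x:7} = sum_{k=0}^{6} k_p_x * v^k = 5.965419
APV(future premiums) = 3658 * 5.965419 = 21821.5034
V = 19106.2281 - 21821.5034
= -2715.2753


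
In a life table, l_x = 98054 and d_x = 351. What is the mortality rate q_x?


q_x = d_x / l_x
= 351 / 98054
= 0.0036


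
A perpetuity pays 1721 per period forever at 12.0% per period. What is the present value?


PV = PMT / i
= 1721 / 0.12
= 14341.6667


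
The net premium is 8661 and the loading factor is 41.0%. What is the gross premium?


Gross = net * (1 + loading)
= 8661 * (1 + 0.41)
= 8661 * 1.41
= 12212.01


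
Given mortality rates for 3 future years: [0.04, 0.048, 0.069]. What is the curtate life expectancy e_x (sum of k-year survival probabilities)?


e_x = sum_{k=1}^{n} k_p_x
k_p_x values:
  1_p_x = 0.96
  2_p_x = 0.91392
  3_p_x = 0.85086
e_x = 2.7248


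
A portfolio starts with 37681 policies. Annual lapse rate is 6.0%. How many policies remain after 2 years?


remaining = initial * (1 - lapse)^years
= 37681 * (1 - 0.06)^2
= 37681 * 0.8836
= 33294.9316


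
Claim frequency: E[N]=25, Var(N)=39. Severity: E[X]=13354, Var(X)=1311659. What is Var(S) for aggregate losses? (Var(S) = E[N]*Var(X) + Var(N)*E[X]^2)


Var(S) = E[N]*Var(X) + Var(N)*E[X]^2
= 25*1311659 + 39*13354^2
= 32791475 + 6954843324
= 6.9876e+09


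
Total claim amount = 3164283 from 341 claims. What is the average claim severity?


severity = total / number
= 3164283 / 341
= 9279.4223


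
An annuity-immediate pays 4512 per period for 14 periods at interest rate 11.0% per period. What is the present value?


PV = PMT * (1 - (1+i)^(-n)) / i
= 4512 * (1 - (1+0.11)^(-14)) / 0.11
= 4512 * (1 - 0.231995) / 0.11
= 4512 * 6.981865
= 31502.1759


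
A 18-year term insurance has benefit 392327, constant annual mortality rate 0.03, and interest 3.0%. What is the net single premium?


NSP = benefit * sum_{k=0}^{n-1} k_p_x * q * v^(k+1)
With constant q=0.03, v=0.970874
Sum = 0.330257
NSP = 392327 * 0.330257
= 129568.8449


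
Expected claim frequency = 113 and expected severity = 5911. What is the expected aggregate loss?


E[S] = E[N] * E[X]
= 113 * 5911
= 667943


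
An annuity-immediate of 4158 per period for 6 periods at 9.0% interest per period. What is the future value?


FV = PMT * ((1+i)^n - 1) / i
= 4158 * ((1.09)^6 - 1) / 0.09
= 4158 * (1.6771 - 1) / 0.09
= 31282.0251


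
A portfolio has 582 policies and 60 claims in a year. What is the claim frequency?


frequency = claims / policies
= 60 / 582
= 0.1031


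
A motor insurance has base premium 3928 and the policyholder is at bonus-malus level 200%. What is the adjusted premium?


adjusted = base * BM_level / 100
= 3928 * 200 / 100
= 3928 * 2.0
= 7856.0


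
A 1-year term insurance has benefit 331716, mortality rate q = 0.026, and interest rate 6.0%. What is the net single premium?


NSP = benefit * q * v
v = 1/(1+i) = 0.943396
NSP = 331716 * 0.026 * 0.943396
= 8136.4302


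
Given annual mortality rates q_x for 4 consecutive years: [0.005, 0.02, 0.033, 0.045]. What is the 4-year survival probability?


p_k = 1 - q_k for each year
Survival = product of (1 - q_k)
= 0.995 * 0.98 * 0.967 * 0.955
= 0.9005


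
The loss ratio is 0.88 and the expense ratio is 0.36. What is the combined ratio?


Combined ratio = loss ratio + expense ratio
= 0.88 + 0.36
= 1.24


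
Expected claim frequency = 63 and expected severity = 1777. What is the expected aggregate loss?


E[S] = E[N] * E[X]
= 63 * 1777
= 111951


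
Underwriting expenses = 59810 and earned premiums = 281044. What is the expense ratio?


Expense ratio = expenses / premiums
= 59810 / 281044
= 0.2128


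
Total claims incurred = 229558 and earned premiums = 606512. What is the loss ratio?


Loss ratio = claims / premiums
= 229558 / 606512
= 0.3785


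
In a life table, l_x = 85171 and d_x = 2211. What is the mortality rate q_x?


q_x = d_x / l_x
= 2211 / 85171
= 0.026


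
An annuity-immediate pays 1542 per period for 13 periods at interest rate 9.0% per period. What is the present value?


PV = PMT * (1 - (1+i)^(-n)) / i
= 1542 * (1 - (1+0.09)^(-13)) / 0.09
= 1542 * (1 - 0.326179) / 0.09
= 1542 * 7.486904
= 11544.8059


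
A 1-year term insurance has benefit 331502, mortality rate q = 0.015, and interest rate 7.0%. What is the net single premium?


NSP = benefit * q * v
v = 1/(1+i) = 0.934579
NSP = 331502 * 0.015 * 0.934579
= 4647.2243


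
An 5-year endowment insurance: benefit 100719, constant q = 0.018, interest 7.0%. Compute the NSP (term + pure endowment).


Term component = 7188.1854
Pure endowment = 5_p_x * v^5 * benefit = 0.913182 * 0.712986 * 100719 = 65576.7601
NSP = 72764.9455


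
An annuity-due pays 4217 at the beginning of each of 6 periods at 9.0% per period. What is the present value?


PV_due = PMT * (1-(1+i)^(-n))/i * (1+i)
PV_immediate = 18917.1187
PV_due = 18917.1187 * 1.09
= 20619.6594


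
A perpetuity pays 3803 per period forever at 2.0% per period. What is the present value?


PV = PMT / i
= 3803 / 0.02
= 190150.0


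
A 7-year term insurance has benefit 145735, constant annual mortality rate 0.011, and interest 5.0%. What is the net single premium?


NSP = benefit * sum_{k=0}^{n-1} k_p_x * q * v^(k+1)
With constant q=0.011, v=0.952381
Sum = 0.06172
NSP = 145735 * 0.06172
= 8994.832


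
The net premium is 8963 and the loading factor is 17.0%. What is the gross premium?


Gross = net * (1 + loading)
= 8963 * (1 + 0.17)
= 8963 * 1.17
= 10486.71


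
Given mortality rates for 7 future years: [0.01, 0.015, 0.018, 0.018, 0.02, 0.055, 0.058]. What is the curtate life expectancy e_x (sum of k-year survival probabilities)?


e_x = sum_{k=1}^{n} k_p_x
k_p_x values:
  1_p_x = 0.99
  2_p_x = 0.97515
  3_p_x = 0.957597
  4_p_x = 0.940361
  5_p_x = 0.921553
  6_p_x = 0.870868
  7_p_x = 0.820358
e_x = 6.4759


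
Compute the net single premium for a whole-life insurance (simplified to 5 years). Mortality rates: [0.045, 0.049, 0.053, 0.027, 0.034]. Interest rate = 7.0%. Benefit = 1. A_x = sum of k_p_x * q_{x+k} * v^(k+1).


v = 0.934579
Year 0: k_p_x=1.0, q=0.045, term=0.042056
Year 1: k_p_x=0.955, q=0.049, term=0.040873
Year 2: k_p_x=0.908205, q=0.053, term=0.039292
Year 3: k_p_x=0.86007, q=0.027, term=0.017716
Year 4: k_p_x=0.836848, q=0.034, term=0.020286
A_x = 0.1602


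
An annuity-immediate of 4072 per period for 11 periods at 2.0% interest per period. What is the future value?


FV = PMT * ((1+i)^n - 1) / i
= 4072 * ((1.02)^11 - 1) / 0.02
= 4072 * (1.243374 - 1) / 0.02
= 49551.0092


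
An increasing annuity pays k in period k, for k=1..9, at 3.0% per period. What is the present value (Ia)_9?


(Ia)_n = sum_{k=1}^{n} k * v^k, v = 1/(1+i)
v = 0.970874
Sum computed term by term:
(Ia)_9 = 37.3981


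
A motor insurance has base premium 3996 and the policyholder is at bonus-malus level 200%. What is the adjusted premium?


adjusted = base * BM_level / 100
= 3996 * 200 / 100
= 3996 * 2.0
= 7992.0


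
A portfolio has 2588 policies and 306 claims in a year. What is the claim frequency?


frequency = claims / policies
= 306 / 2588
= 0.1182


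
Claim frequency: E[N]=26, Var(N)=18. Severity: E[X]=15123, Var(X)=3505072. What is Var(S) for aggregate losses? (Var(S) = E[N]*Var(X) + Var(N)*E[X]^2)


Var(S) = E[N]*Var(X) + Var(N)*E[X]^2
= 26*3505072 + 18*15123^2
= 91131872 + 4116692322
= 4.2078e+09


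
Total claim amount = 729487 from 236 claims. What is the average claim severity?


severity = total / number
= 729487 / 236
= 3091.0466


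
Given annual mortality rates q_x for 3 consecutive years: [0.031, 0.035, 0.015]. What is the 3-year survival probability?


p_k = 1 - q_k for each year
Survival = product of (1 - q_k)
= 0.969 * 0.965 * 0.985
= 0.9211


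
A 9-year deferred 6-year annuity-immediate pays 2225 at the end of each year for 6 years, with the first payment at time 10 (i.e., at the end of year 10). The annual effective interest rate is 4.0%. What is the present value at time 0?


PV at time 9 of the 6-year annuity-immediate:
a_n = 2225 * (1-(1+0.04)^(-6))/0.04 = 11663.7545
Discount back 9 years to time 0:
PV = 11663.7545 * (1+0.04)^(-9)
= 11663.7545 * 0.702587
= 8194.7992


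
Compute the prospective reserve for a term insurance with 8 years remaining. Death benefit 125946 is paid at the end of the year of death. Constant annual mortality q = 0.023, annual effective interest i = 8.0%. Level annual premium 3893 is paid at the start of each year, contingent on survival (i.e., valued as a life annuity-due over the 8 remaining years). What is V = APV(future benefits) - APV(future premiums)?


v = 1/(1+i) = 0.925926
APV(future benefits) per unit = sum_{k=0}^{7} k_p_x * q * v^(k+1) = 0.12315
APV(future benefits) = 125946 * 0.12315 = 15510.1943
Life annuity-due factor ä_{x:8} = sum_{k=0}^{7} k_p_x * v^k = 5.782675
APV(future premiums) = 3893 * 5.782675 = 22511.9535
V = 15510.1943 - 22511.9535
= -7001.7592


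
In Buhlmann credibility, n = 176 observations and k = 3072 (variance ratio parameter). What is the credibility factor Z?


Z = n / (n + k)
= 176 / (176 + 3072)
= 176 / 3248
= 0.0542


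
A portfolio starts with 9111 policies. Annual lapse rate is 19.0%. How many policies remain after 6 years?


remaining = initial * (1 - lapse)^years
= 9111 * (1 - 0.19)^6
= 9111 * 0.28243
= 2573.2155


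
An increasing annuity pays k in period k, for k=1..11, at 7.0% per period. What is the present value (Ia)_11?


(Ia)_n = sum_{k=1}^{n} k * v^k, v = 1/(1+i)
v = 0.934579
Sum computed term by term:
(Ia)_11 = 39.9652


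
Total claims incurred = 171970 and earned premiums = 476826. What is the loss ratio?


Loss ratio = claims / premiums
= 171970 / 476826
= 0.3607


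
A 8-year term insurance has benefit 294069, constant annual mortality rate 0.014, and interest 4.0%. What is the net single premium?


NSP = benefit * sum_{k=0}^{n-1} k_p_x * q * v^(k+1)
With constant q=0.014, v=0.961538
Sum = 0.090027
NSP = 294069 * 0.090027
= 26474.181


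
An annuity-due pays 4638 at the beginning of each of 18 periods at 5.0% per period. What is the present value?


PV_due = PMT * (1-(1+i)^(-n))/i * (1+i)
PV_immediate = 54216.3041
PV_due = 54216.3041 * 1.05
= 56927.1193


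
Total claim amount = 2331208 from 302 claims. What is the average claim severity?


severity = total / number
= 2331208 / 302
= 7719.2318


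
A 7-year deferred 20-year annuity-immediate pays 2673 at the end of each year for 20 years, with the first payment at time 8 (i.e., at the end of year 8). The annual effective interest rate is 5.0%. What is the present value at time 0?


PV at time 7 of the 20-year annuity-immediate:
a_n = 2673 * (1-(1+0.05)^(-20))/0.05 = 33311.4882
Discount back 7 years to time 0:
PV = 33311.4882 * (1+0.05)^(-7)
= 33311.4882 * 0.710681
= 23673.8528


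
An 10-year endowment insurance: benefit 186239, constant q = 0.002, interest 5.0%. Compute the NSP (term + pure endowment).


Term component = 2852.7166
Pure endowment = 10_p_x * v^10 * benefit = 0.980179 * 0.613913 * 186239 = 112068.3695
NSP = 114921.086


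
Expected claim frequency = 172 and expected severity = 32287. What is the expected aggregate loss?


E[S] = E[N] * E[X]
= 172 * 32287
= 5.5534e+06


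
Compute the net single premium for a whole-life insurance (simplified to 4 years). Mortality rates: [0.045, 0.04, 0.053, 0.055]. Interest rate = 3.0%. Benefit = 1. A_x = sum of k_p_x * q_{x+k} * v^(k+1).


v = 0.970874
Year 0: k_p_x=1.0, q=0.045, term=0.043689
Year 1: k_p_x=0.955, q=0.04, term=0.036007
Year 2: k_p_x=0.9168, q=0.053, term=0.044467
Year 3: k_p_x=0.86821, q=0.055, term=0.042427
A_x = 0.1666


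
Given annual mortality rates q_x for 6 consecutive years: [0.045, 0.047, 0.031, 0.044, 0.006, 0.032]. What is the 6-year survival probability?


p_k = 1 - q_k for each year
Survival = product of (1 - q_k)
= 0.955 * 0.953 * 0.969 * 0.956 * 0.994 * 0.968
= 0.8112


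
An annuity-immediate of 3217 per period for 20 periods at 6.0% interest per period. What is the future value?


FV = PMT * ((1+i)^n - 1) / i
= 3217 * ((1.06)^20 - 1) / 0.06
= 3217 * (3.207135 - 1) / 0.06
= 118339.2469


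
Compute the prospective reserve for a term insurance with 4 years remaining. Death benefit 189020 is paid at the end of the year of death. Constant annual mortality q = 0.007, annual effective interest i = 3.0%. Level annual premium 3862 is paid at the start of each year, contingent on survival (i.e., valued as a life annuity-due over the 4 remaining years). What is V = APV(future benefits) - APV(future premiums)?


v = 1/(1+i) = 0.970874
APV(future benefits) per unit = sum_{k=0}^{3} k_p_x * q * v^(k+1) = 0.025754
APV(future benefits) = 189020 * 0.025754 = 4868.1035
Life annuity-due factor ä_{x:4} = sum_{k=0}^{3} k_p_x * v^k = 3.789581
APV(future premiums) = 3862 * 3.789581 = 14635.3631
V = 4868.1035 - 14635.3631
= -9767.2595


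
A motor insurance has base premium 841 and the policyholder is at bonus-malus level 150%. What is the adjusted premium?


adjusted = base * BM_level / 100
= 841 * 150 / 100
= 841 * 1.5
= 1261.5


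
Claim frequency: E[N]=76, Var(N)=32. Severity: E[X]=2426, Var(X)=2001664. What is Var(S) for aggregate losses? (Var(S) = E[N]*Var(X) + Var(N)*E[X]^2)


Var(S) = E[N]*Var(X) + Var(N)*E[X]^2
= 76*2001664 + 32*2426^2
= 152126464 + 188335232
= 3.4046e+08


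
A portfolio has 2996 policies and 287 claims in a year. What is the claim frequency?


frequency = claims / policies
= 287 / 2996
= 0.0958


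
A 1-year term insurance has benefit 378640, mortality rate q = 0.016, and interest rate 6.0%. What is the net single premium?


NSP = benefit * q * v
v = 1/(1+i) = 0.943396
NSP = 378640 * 0.016 * 0.943396
= 5715.3208


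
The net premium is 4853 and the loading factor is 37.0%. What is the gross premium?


Gross = net * (1 + loading)
= 4853 * (1 + 0.37)
= 4853 * 1.37
= 6648.61


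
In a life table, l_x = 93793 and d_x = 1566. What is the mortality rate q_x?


q_x = d_x / l_x
= 1566 / 93793
= 0.0167


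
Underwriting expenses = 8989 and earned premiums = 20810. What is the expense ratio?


Expense ratio = expenses / premiums
= 8989 / 20810
= 0.432


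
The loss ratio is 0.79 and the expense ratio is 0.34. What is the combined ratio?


Combined ratio = loss ratio + expense ratio
= 0.79 + 0.34
= 1.13


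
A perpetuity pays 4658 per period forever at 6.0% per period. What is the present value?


PV = PMT / i
= 4658 / 0.06
= 77633.3333


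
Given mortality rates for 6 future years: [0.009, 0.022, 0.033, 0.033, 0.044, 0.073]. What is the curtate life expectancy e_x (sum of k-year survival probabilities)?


e_x = sum_{k=1}^{n} k_p_x
k_p_x values:
  1_p_x = 0.991
  2_p_x = 0.969198
  3_p_x = 0.937214
  4_p_x = 0.906286
  5_p_x = 0.86641
  6_p_x = 0.803162
e_x = 5.4733


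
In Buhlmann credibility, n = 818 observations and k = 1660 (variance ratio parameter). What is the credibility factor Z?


Z = n / (n + k)
= 818 / (818 + 1660)
= 818 / 2478
= 0.3301


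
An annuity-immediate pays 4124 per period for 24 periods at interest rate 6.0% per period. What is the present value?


PV = PMT * (1 - (1+i)^(-n)) / i
= 4124 * (1 - (1+0.06)^(-24)) / 0.06
= 4124 * (1 - 0.246979) / 0.06
= 4124 * 12.550358
= 51757.6744


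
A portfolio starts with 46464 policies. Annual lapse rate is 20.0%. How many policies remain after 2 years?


remaining = initial * (1 - lapse)^years
= 46464 * (1 - 0.2)^2
= 46464 * 0.64
= 29736.96


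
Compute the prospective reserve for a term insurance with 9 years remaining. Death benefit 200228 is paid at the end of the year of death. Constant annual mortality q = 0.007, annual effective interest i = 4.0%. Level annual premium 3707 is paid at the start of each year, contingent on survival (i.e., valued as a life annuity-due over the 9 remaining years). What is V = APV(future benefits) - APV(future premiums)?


v = 1/(1+i) = 0.961538
APV(future benefits) per unit = sum_{k=0}^{8} k_p_x * q * v^(k+1) = 0.050706
APV(future benefits) = 200228 * 0.050706 = 10152.8303
Life annuity-due factor ä_{x:9} = sum_{k=0}^{8} k_p_x * v^k = 7.533514
APV(future premiums) = 3707 * 7.533514 = 27926.7376
V = 10152.8303 - 27926.7376
= -17773.9073


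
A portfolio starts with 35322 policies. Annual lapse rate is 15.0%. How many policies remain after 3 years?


remaining = initial * (1 - lapse)^years
= 35322 * (1 - 0.15)^3
= 35322 * 0.614125
= 21692.1232


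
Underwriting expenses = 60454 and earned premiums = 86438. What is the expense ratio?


Expense ratio = expenses / premiums
= 60454 / 86438
= 0.6994


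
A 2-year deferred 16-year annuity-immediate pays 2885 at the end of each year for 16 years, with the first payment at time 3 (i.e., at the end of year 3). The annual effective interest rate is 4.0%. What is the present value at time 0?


PV at time 2 of the 16-year annuity-immediate:
a_n = 2885 * (1-(1+0.04)^(-16))/0.04 = 33616.8728
Discount back 2 years to time 0:
PV = 33616.8728 * (1+0.04)^(-2)
= 33616.8728 * 0.924556
= 31080.6886


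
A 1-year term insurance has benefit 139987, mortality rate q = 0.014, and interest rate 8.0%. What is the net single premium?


NSP = benefit * q * v
v = 1/(1+i) = 0.925926
NSP = 139987 * 0.014 * 0.925926
= 1814.6463


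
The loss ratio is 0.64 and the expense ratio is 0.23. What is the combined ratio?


Combined ratio = loss ratio + expense ratio
= 0.64 + 0.23
= 0.87


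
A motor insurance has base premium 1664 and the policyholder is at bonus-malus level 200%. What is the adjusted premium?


adjusted = base * BM_level / 100
= 1664 * 200 / 100
= 1664 * 2.0
= 3328.0


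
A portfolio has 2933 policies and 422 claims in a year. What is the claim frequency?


frequency = claims / policies
= 422 / 2933
= 0.1439


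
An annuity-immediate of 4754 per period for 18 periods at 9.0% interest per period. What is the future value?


FV = PMT * ((1+i)^n - 1) / i
= 4754 * ((1.09)^18 - 1) / 0.09
= 4754 * (4.71712 - 1) / 0.09
= 196346.5607


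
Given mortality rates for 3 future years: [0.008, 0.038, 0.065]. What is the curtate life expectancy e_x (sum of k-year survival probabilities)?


e_x = sum_{k=1}^{n} k_p_x
k_p_x values:
  1_p_x = 0.992
  2_p_x = 0.954304
  3_p_x = 0.892274
e_x = 2.8386


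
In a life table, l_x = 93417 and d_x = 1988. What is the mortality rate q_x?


q_x = d_x / l_x
= 1988 / 93417
= 0.0213


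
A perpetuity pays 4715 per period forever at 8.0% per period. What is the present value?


PV = PMT / i
= 4715 / 0.08
= 58937.5


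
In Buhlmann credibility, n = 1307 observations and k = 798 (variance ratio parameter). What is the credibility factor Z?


Z = n / (n + k)
= 1307 / (1307 + 798)
= 1307 / 2105
= 0.6209


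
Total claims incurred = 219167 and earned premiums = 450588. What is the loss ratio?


Loss ratio = claims / premiums
= 219167 / 450588
= 0.4864


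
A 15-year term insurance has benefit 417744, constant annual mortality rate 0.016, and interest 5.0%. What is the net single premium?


NSP = benefit * sum_{k=0}^{n-1} k_p_x * q * v^(k+1)
With constant q=0.016, v=0.952381
Sum = 0.150873
NSP = 417744 * 0.150873
= 63026.3966


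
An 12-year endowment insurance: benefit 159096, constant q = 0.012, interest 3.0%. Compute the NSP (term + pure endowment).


Term component = 17873.8666
Pure endowment = 12_p_x * v^12 * benefit = 0.865134 * 0.70138 * 159096 = 96537.467
NSP = 114411.3336


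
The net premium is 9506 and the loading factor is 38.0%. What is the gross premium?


Gross = net * (1 + loading)
= 9506 * (1 + 0.38)
= 9506 * 1.38
= 13118.28


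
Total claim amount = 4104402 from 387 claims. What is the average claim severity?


severity = total / number
= 4104402 / 387
= 10605.6899


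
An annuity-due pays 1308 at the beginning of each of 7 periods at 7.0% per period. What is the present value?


PV_due = PMT * (1-(1+i)^(-n))/i * (1+i)
PV_immediate = 7049.1905
PV_due = 7049.1905 * 1.07
= 7542.6339


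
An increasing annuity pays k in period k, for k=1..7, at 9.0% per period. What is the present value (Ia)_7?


(Ia)_n = sum_{k=1}^{n} k * v^k, v = 1/(1+i)
v = 0.917431
Sum computed term by term:
(Ia)_7 = 18.4075


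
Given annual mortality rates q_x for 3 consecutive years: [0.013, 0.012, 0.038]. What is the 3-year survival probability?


p_k = 1 - q_k for each year
Survival = product of (1 - q_k)
= 0.987 * 0.988 * 0.962
= 0.9381


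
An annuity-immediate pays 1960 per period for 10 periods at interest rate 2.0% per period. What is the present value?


PV = PMT * (1 - (1+i)^(-n)) / i
= 1960 * (1 - (1+0.02)^(-10)) / 0.02
= 1960 * (1 - 0.820348) / 0.02
= 1960 * 8.982585
= 17605.8666


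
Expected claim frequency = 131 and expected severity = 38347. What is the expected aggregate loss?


E[S] = E[N] * E[X]
= 131 * 38347
= 5.0235e+06


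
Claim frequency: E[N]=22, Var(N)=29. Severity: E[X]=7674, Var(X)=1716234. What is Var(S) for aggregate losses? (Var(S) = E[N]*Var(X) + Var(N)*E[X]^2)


Var(S) = E[N]*Var(X) + Var(N)*E[X]^2
= 22*1716234 + 29*7674^2
= 37757148 + 1707818004
= 1.7456e+09


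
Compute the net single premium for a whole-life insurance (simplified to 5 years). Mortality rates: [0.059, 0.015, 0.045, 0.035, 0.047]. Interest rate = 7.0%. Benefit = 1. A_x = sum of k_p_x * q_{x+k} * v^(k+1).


v = 0.934579
Year 0: k_p_x=1.0, q=0.059, term=0.05514
Year 1: k_p_x=0.941, q=0.015, term=0.012329
Year 2: k_p_x=0.926885, q=0.045, term=0.034048
Year 3: k_p_x=0.885175, q=0.035, term=0.023635
Year 4: k_p_x=0.854194, q=0.047, term=0.028624
A_x = 0.1538


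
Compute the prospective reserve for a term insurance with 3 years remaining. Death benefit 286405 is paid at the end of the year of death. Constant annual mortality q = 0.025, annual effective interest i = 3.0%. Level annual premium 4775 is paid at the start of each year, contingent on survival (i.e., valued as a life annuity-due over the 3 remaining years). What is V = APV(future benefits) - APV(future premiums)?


v = 1/(1+i) = 0.970874
APV(future benefits) per unit = sum_{k=0}^{2} k_p_x * q * v^(k+1) = 0.068997
APV(future benefits) = 286405 * 0.068997 = 19760.9522
Life annuity-due factor ä_{x:3} = sum_{k=0}^{2} k_p_x * v^k = 2.842657
APV(future premiums) = 4775 * 2.842657 = 13573.688
V = 19760.9522 - 13573.688
= 6187.2641


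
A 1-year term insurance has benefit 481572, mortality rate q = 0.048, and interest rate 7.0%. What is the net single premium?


NSP = benefit * q * v
v = 1/(1+i) = 0.934579
NSP = 481572 * 0.048 * 0.934579
= 21603.2299


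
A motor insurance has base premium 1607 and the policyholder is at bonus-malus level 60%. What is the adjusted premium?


adjusted = base * BM_level / 100
= 1607 * 60 / 100
= 1607 * 0.6
= 964.2


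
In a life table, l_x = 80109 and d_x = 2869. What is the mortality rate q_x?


q_x = d_x / l_x
= 2869 / 80109
= 0.0358


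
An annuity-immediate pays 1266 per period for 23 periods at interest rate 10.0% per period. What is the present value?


PV = PMT * (1 - (1+i)^(-n)) / i
= 1266 * (1 - (1+0.1)^(-23)) / 0.1
= 1266 * (1 - 0.111678) / 0.1
= 1266 * 8.883218
= 11246.1545


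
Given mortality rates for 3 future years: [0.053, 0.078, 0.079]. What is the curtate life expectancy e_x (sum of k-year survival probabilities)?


e_x = sum_{k=1}^{n} k_p_x
k_p_x values:
  1_p_x = 0.947
  2_p_x = 0.873134
  3_p_x = 0.804156
e_x = 2.6243


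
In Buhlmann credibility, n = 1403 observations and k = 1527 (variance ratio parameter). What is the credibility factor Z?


Z = n / (n + k)
= 1403 / (1403 + 1527)
= 1403 / 2930
= 0.4788


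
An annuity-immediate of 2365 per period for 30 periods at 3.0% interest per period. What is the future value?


FV = PMT * ((1+i)^n - 1) / i
= 2365 * ((1.03)^30 - 1) / 0.03
= 2365 * (2.427262 - 1) / 0.03
= 112515.8581


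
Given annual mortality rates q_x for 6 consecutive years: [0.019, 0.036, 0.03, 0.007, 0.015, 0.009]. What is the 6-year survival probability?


p_k = 1 - q_k for each year
Survival = product of (1 - q_k)
= 0.981 * 0.964 * 0.97 * 0.993 * 0.985 * 0.991
= 0.8892


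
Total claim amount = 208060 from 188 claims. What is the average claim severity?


severity = total / number
= 208060 / 188
= 1106.7021


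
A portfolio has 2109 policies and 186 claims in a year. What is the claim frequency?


frequency = claims / policies
= 186 / 2109
= 0.0882
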